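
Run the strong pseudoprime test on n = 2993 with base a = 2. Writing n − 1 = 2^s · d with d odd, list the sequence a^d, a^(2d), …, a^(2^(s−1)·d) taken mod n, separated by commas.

128, 1419, 2265, 223

n − 1 = 2992 = 2^4 · 187, so s = 4 and d = 187.
x_0 = 2^187 mod 2993 = 128.
x_1 = 128^2 mod 2993 = 1419.
x_2 = 1419^2 mod 2993 = 2265.
x_3 = 2265^2 mod 2993 = 223.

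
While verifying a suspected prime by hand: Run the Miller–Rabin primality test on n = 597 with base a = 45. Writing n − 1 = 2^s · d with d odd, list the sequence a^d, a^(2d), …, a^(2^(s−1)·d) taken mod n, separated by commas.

n − 1 = 596 = 2^2 · 149, so s = 2 and d = 149.
x_0 = 45^149 mod 597 = 228.
x_1 = 228^2 mod 597 = 45.

228, 45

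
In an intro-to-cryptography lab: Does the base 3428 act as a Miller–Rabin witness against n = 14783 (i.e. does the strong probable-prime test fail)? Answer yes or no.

n − 1 = 14782 = 2^1 · 7391, so s = 1 and d = 7391.
x_0 = 3428^7391 mod 14783 = 1.
x_0 = 1, so 3428 is not a witness.

no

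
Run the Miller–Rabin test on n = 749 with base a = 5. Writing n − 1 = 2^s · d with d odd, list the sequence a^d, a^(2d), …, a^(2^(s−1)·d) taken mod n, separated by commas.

n − 1 = 748 = 2^2 · 187, so s = 2 and d = 187.
x_0 = 5^187 mod 749 = 628.
x_1 = 628^2 mod 749 = 410.

628, 410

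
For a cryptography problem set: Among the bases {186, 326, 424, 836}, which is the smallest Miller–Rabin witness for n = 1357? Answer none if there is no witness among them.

n − 1 = 1356 = 2^2 · 339, so s = 2 and d = 339.
Base 186: x_0 = 186^339 mod 1357 = 29. x_0 is neither 1 nor 1356, so continue squaring. x_1 = 29^2 mod 1357 = 841. Reached i = s−1 = 1 without hitting −1: 186 is a Miller–Rabin witness and 1357 is composite.
Base 326: x_0 = 326^339 mod 1357 = 519. x_0 is neither 1 nor 1356, so continue squaring. x_1 = 519^2 mod 1357 = 675. Reached i = s−1 = 1 without hitting −1: 326 is a Miller–Rabin witness and 1357 is composite.
Base 424: x_0 = 424^339 mod 1357 = 1308. x_0 is neither 1 nor 1356, so continue squaring. x_1 = 1308^2 mod 1357 = 1044. Reached i = s−1 = 1 without hitting −1: 424 is a Miller–Rabin witness and 1357 is composite.
Base 836: x_0 = 836^339 mod 1357 = 791. x_0 is neither 1 nor 1356, so continue squaring. x_1 = 791^2 mod 1357 = 104. Reached i = s−1 = 1 without hitting −1: 836 is a Miller–Rabin witness and 1357 is composite.
The smallest witness among the given bases is 186.

186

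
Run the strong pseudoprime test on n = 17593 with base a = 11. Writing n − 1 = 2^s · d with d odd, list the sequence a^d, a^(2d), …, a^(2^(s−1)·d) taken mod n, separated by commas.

8305, 8465, 17529

n − 1 = 17592 = 2^3 · 2199, so s = 3 and d = 2199.
x_0 = 11^2199 mod 17593 = 8305.
x_1 = 8305^2 mod 17593 = 8465.
x_2 = 8465^2 mod 17593 = 17529.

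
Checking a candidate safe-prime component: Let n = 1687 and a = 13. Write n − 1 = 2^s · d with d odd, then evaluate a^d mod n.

n − 1 = 1686 = 2^1 · 843, so s = 1 and d = 843.
Repeated squaring mod 1687: 13^1 ≡ 13, 13^2 ≡ 169, 13^4 ≡ 1569, 13^8 ≡ 428, 13^16 ≡ 988, 13^32 ≡ 1058, 13^64 ≡ 883, 13^128 ≡ 295, 13^256 ≡ 988, 13^512 ≡ 1058.
843 = 512 + 256 + 64 + 8 + 2 + 1, so 13^843 ≡ 1058·988·883·428·169·13 ≡ 454 (mod 1687).

454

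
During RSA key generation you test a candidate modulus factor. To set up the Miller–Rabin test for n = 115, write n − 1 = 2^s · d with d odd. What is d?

Halving: 114 → 57; 57 is odd.
So 114 = 2^1 · 57.

57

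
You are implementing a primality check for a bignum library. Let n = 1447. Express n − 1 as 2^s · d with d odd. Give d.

Halving: 1446 → 723; 723 is odd.
So 1446 = 2^1 · 723.

723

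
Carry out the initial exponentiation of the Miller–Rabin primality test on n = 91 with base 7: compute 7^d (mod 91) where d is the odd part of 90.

21

n − 1 = 90 = 2^1 · 45, so s = 1 and d = 45.
Repeated squaring mod 91: 7^1 ≡ 7, 7^2 ≡ 49, 7^4 ≡ 35, 7^8 ≡ 42, 7^16 ≡ 35, 7^32 ≡ 42.
45 = 32 + 8 + 4 + 1, so 7^45 ≡ 42·42·35·7 ≡ 21 (mod 91).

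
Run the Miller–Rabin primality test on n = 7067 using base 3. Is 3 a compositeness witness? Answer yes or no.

n − 1 = 7066 = 2^1 · 3533, so s = 1 and d = 3533.
Repeated squaring mod 7067: 3^1 ≡ 3, 3^2 ≡ 9, 3^4 ≡ 81, 3^8 ≡ 6561, 3^16 ≡ 1624, 3^32 ≡ 1385, 3^64 ≡ 3068, 3^128 ≡ 6447, 3^256 ≡ 2782, 3^512 ≡ 1159, 3^1024 ≡ 551, 3^2048 ≡ 6787.
3533 = 2048 + 1024 + 256 + 128 + 64 + 8 + 4 + 1, so 3^3533 ≡ 6787·551·2782·6447·3068·6561·81·3 ≡ 5830 (mod 7067).
x_0 = 3^3533 mod 7067 = 5830.
x_0 ∉ {1, 7066} and s = 1, so 3 is a Miller–Rabin witness and 7067 is composite.

yes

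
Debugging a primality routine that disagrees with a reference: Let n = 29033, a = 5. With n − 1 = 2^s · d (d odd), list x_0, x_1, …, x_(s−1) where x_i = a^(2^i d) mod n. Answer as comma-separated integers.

n − 1 = 29032 = 2^3 · 3629, so s = 3 and d = 3629.
x_0 = 5^3629 mod 29033 = 16019.
x_1 = 16019^2 mod 29033 = 14707.
x_2 = 14707^2 mod 29033 = 29032.

16019, 14707, 29032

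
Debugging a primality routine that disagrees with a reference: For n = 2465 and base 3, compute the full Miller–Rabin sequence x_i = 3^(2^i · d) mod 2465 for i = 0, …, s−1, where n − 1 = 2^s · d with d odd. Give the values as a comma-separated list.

n − 1 = 2464 = 2^5 · 77, so s = 5 and d = 77.
x_0 = 3^77 mod 2465 = 2018.
x_1 = 2018^2 mod 2465 = 144.
x_2 = 144^2 mod 2465 = 1016.
x_3 = 1016^2 mod 2465 = 1886.
x_4 = 1886^2 mod 2465 = 1.

2018, 144, 1016, 1886, 1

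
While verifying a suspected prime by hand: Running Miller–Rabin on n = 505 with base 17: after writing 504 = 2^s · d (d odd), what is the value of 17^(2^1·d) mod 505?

n − 1 = 504 = 2^3 · 63, so s = 3 and d = 63.
x_0 = 17^63 mod 505 = 368.
x_1 = 368^2 mod 505 = 84.

84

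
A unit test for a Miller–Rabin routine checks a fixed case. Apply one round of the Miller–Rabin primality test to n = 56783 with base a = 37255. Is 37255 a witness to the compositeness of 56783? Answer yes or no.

n − 1 = 56782 = 2^1 · 28391, so s = 1 and d = 28391.
Repeated squaring mod 56783: 37255^1 ≡ 37255, 37255^2 ≡ 44939, 37255^4 ≡ 26326, 37255^8 ≡ 21761, 37255^16 ≡ 27684, 37255^32 ≡ 3705, 37255^64 ≡ 42322, 37255^128 ≡ 45515, 37255^256 ≡ 1036, 37255^512 ≡ 51202, 37255^1024 ≡ 30477, 37255^2048 ≡ 47998, 37255^4096 ≡ 8128, 37255^8192 ≡ 25755, 37255^16384 ≡ 37802.
28391 = 16384 + 8192 + 2048 + 1024 + 512 + 128 + 64 + 32 + 4 + 2 + 1, so 37255^28391 ≡ 37802·25755·47998·30477·51202·45515·42322·3705·26326·44939·37255 ≡ 56782 (mod 56783).
x_0 = 37255^28391 mod 56783 = 56782.
x_0 = 56782 ≡ −1, so 37255 is not a witness.

no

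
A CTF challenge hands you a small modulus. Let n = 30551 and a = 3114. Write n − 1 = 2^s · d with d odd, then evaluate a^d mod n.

20724

n − 1 = 30550 = 2^1 · 15275, so s = 1 and d = 15275.
3114^15275 mod 30551 = 20724.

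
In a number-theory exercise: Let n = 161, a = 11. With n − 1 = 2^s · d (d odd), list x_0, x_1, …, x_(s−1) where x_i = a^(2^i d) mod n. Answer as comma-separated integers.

51, 25, 142, 39, 72

n − 1 = 160 = 2^5 · 5, so s = 5 and d = 5.
x_0 = 11^5 mod 161 = 51.
x_1 = 51^2 mod 161 = 25.
x_2 = 25^2 mod 161 = 142.
x_3 = 142^2 mod 161 = 39.
x_4 = 39^2 mod 161 = 72.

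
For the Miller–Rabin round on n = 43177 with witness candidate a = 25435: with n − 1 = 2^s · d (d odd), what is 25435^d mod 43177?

7436

n − 1 = 43176 = 2^3 · 5397, so s = 3 and d = 5397.
By repeated squaring, 25435^5397 ≡ 7436 (mod 43177).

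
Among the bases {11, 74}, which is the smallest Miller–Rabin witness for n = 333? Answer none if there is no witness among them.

n − 1 = 332 = 2^2 · 83, so s = 2 and d = 83.
Base 11: x_0 = 11^83 mod 333 = 212. x_0 is neither 1 nor 332, so continue squaring. x_1 = 212^2 mod 333 = 322. Reached i = s−1 = 1 without hitting −1: 11 is a Miller–Rabin witness and 333 is composite.
Base 74: x_0 = 74^83 mod 333 = 185. x_0 is neither 1 nor 332, so continue squaring. x_1 = 185^2 mod 333 = 259. Reached i = s−1 = 1 without hitting −1: 74 is a Miller–Rabin witness and 333 is composite.
The smallest witness among the given bases is 11.

11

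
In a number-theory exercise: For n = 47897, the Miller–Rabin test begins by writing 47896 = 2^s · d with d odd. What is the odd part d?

Halving: 47896 → 23948 → 11974 → 5987; 5987 is odd.
So 47896 = 2^3 · 5987.

5987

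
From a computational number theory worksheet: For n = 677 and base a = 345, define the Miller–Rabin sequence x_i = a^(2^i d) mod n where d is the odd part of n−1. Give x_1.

n − 1 = 676 = 2^2 · 169, so s = 2 and d = 169.
Repeated squaring mod 677: 345^1 ≡ 345, 345^2 ≡ 550, 345^4 ≡ 558, 345^8 ≡ 621, 345^16 ≡ 428, 345^32 ≡ 394, 345^64 ≡ 203, 345^128 ≡ 589.
169 = 128 + 32 + 8 + 1, so 345^169 ≡ 589·394·621·345 ≡ 651 (mod 677).
x_0 = 651.
x_1 = 651^2 mod 677 = 676.

676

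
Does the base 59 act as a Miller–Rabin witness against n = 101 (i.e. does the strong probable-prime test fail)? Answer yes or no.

no

n − 1 = 100 = 2^2 · 25, so s = 2 and d = 25.
x_0 = 59^25 mod 101 = 10.
x_0 is neither 1 nor 100, so continue squaring.
x_1 = 10^2 mod 101 = 100.
x_1 ≡ −1, so 59 is not a witness.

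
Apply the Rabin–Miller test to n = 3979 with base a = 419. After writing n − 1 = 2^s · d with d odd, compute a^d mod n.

3783

n − 1 = 3978 = 2^1 · 1989, so s = 1 and d = 1989.
Repeated squaring mod 3979: 419^1 ≡ 419, 419^2 ≡ 485, 419^4 ≡ 464, 419^8 ≡ 430, 419^16 ≡ 1866, 419^32 ≡ 331, 419^64 ≡ 2128, 419^128 ≡ 282, 419^256 ≡ 3923, 419^512 ≡ 3136, 419^1024 ≡ 2387.
1989 = 1024 + 512 + 256 + 128 + 64 + 4 + 1, so 419^1989 ≡ 2387·3136·3923·282·2128·464·419 ≡ 3783 (mod 3979).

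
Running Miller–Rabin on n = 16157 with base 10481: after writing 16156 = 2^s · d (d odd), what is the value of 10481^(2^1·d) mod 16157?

n − 1 = 16156 = 2^2 · 4039, so s = 2 and d = 4039.
x_0 = 10481^4039 mod 16157 = 11062.
x_1 = 11062^2 mod 16157 = 10883.

10883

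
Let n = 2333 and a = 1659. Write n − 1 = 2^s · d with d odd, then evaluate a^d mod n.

n − 1 = 2332 = 2^2 · 583, so s = 2 and d = 583.
Repeated squaring mod 2333: 1659^1 ≡ 1659, 1659^2 ≡ 1674, 1659^4 ≡ 343, 1659^8 ≡ 999, 1659^16 ≡ 1810, 1659^32 ≡ 568, 1659^64 ≡ 670, 1659^128 ≡ 964, 1659^256 ≡ 762, 1659^512 ≡ 2060.
583 = 512 + 64 + 4 + 2 + 1, so 1659^583 ≡ 2060·670·343·1674·1659 ≡ 2225 (mod 2333).

2225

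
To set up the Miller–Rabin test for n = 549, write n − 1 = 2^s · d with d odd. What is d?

Halving: 548 → 274 → 137; 137 is odd.
So 548 = 2^2 · 137.

137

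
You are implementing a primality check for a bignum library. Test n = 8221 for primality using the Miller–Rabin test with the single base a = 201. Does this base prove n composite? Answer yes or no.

no

n − 1 = 8220 = 2^2 · 2055, so s = 2 and d = 2055.
x_0 = 201^2055 mod 8221 = 1.
x_0 = 1, so 201 is not a witness.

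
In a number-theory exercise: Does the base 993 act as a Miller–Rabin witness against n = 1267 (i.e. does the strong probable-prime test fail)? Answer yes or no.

yes

n − 1 = 1266 = 2^1 · 633, so s = 1 and d = 633.
x_0 = 993^633 mod 1267 = 174.
x_0 ∉ {1, 1266} and s = 1, so 993 is a Miller–Rabin witness and 1267 is composite.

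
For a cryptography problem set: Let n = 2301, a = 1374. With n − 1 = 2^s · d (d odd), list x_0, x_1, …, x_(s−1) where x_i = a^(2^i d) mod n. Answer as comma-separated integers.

n − 1 = 2300 = 2^2 · 575, so s = 2 and d = 575.
x_0 = 1374^575 mod 2301 = 1290.
x_1 = 1290^2 mod 2301 = 477.

1290, 477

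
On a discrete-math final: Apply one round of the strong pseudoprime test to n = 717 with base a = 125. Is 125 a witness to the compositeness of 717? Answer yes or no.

yes

n − 1 = 716 = 2^2 · 179, so s = 2 and d = 179.
Repeated squaring mod 717: 125^1 ≡ 125, 125^2 ≡ 568, 125^4 ≡ 691, 125^8 ≡ 676, 125^16 ≡ 247, 125^32 ≡ 64, 125^64 ≡ 511, 125^128 ≡ 133.
179 = 128 + 32 + 16 + 2 + 1, so 125^179 ≡ 133·64·247·568·125 ≡ 155 (mod 717).
x_0 = 125^179 mod 717 = 155.
x_0 is neither 1 nor 716, so continue squaring.
x_1 = 155^2 mod 717 = 364.
Reached i = s−1 = 1 without hitting −1: 125 is a Miller–Rabin witness and 717 is composite.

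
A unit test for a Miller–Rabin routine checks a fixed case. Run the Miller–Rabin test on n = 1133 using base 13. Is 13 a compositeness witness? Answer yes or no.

n − 1 = 1132 = 2^2 · 283, so s = 2 and d = 283.
x_0 = 13^283 mod 1133 = 833.
x_0 is neither 1 nor 1132, so continue squaring.
x_1 = 833^2 mod 1133 = 493.
Reached i = s−1 = 1 without hitting −1: 13 is a Miller–Rabin witness and 1133 is composite.

yes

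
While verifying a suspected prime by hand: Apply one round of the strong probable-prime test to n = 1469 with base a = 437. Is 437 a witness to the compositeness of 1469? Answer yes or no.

n − 1 = 1468 = 2^2 · 367, so s = 2 and d = 367.
x_0 = 437^367 mod 1469 = 1032.
x_0 is neither 1 nor 1468, so continue squaring.
x_1 = 1032^2 mod 1469 = 1468.
x_1 ≡ −1, so 437 is not a witness.

no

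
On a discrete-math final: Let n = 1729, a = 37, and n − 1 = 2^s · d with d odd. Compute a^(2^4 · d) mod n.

1

n − 1 = 1728 = 2^6 · 27, so s = 6 and d = 27.
x_0 = 37^27 mod 1729 = 512.
x_1 = 512^2 mod 1729 = 1065.
x_2 = 1065^2 mod 1729 = 1.
x_3 = 1^2 mod 1729 = 1.
x_4 = 1^2 mod 1729 = 1.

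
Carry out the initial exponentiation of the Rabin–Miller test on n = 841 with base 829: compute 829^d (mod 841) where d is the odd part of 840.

481

n − 1 = 840 = 2^3 · 105, so s = 3 and d = 105.
829^105 mod 841 = 481.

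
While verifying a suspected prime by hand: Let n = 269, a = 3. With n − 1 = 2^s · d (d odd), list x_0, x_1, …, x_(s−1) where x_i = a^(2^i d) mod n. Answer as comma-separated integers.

n − 1 = 268 = 2^2 · 67, so s = 2 and d = 67.
x_0 = 3^67 mod 269 = 187.
x_1 = 187^2 mod 269 = 268.

187, 268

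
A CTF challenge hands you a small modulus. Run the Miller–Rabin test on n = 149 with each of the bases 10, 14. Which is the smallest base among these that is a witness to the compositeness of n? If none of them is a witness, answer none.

none

n − 1 = 148 = 2^2 · 37, so s = 2 and d = 37.
Base 10: x_0 = 10^37 mod 149 = 105. x_0 is neither 1 nor 148, so continue squaring. x_1 = 105^2 mod 149 = 148. x_1 ≡ −1, so 10 is not a witness.
Base 14: x_0 = 14^37 mod 149 = 44. x_0 is neither 1 nor 148, so continue squaring. x_1 = 44^2 mod 149 = 148. x_1 ≡ −1, so 14 is not a witness.
No listed base is a witness for 149.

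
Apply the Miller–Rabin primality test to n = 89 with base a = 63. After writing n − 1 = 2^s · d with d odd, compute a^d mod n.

n − 1 = 88 = 2^3 · 11, so s = 3 and d = 11.
Repeated squaring mod 89: 63^1 ≡ 63, 63^2 ≡ 53, 63^4 ≡ 50, 63^8 ≡ 8.
11 = 8 + 2 + 1, so 63^11 ≡ 8·53·63 ≡ 12 (mod 89).

12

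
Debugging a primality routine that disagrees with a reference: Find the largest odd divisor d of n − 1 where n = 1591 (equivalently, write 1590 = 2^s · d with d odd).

795

Halving: 1590 → 795; 795 is odd.
So 1590 = 2^1 · 795.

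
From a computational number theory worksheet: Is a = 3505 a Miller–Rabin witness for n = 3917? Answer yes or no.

no

n − 1 = 3916 = 2^2 · 979, so s = 2 and d = 979.
Repeated squaring mod 3917: 3505^1 ≡ 3505, 3505^2 ≡ 1313, 3505^4 ≡ 489, 3505^8 ≡ 184, 3505^16 ≡ 2520, 3505^32 ≡ 943, 3505^64 ≡ 90, 3505^128 ≡ 266, 3505^256 ≡ 250, 3505^512 ≡ 3745.
979 = 512 + 256 + 128 + 64 + 16 + 2 + 1, so 3505^979 ≡ 3745·250·266·90·2520·1313·3505 ≡ 3082 (mod 3917).
x_0 = 3505^979 mod 3917 = 3082.
x_0 is neither 1 nor 3916, so continue squaring.
x_1 = 3082^2 mod 3917 = 3916.
x_1 ≡ −1, so 3505 is not a witness.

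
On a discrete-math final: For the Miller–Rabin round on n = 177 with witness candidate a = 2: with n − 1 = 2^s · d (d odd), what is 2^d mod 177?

n − 1 = 176 = 2^4 · 11, so s = 4 and d = 11.
2^11 mod 177 = 101.

101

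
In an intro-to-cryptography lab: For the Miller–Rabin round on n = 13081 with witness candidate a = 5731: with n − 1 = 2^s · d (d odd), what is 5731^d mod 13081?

6100

n − 1 = 13080 = 2^3 · 1635, so s = 3 and d = 1635.
By repeated squaring, 5731^1635 ≡ 6100 (mod 13081).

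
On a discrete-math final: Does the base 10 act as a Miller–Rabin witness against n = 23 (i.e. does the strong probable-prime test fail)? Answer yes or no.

no

n − 1 = 22 = 2^1 · 11, so s = 1 and d = 11.
By repeated squaring, 10^11 ≡ 22 (mod 23).
x_0 = 10^11 mod 23 = 22.
x_0 = 22 ≡ −1, so 10 is not a witness.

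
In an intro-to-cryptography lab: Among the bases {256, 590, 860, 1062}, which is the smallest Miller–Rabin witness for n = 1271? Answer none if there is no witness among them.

n − 1 = 1270 = 2^1 · 635, so s = 1 and d = 635.
Base 256: x_0 = 256^635 mod 1271 = 1. x_0 = 1, so 256 is not a witness.
Base 590: x_0 = 590^635 mod 1271 = 1. x_0 = 1, so 590 is not a witness.
Base 860: x_0 = 860^635 mod 1271 = 1270. x_0 = 1270 ≡ −1, so 860 is not a witness.
Base 1062: x_0 = 1062^635 mod 1271 = 1. x_0 = 1, so 1062 is not a witness.
No listed base is a witness for 1271.

none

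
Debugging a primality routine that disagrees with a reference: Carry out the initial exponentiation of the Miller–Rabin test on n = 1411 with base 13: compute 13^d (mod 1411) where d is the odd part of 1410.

251

n − 1 = 1410 = 2^1 · 705, so s = 1 and d = 705.
Repeated squaring mod 1411: 13^1 ≡ 13, 13^2 ≡ 169, 13^4 ≡ 341, 13^8 ≡ 579, 13^16 ≡ 834, 13^32 ≡ 1344, 13^64 ≡ 256, 13^128 ≡ 630, 13^256 ≡ 409, 13^512 ≡ 783.
705 = 512 + 128 + 64 + 1, so 13^705 ≡ 783·630·256·13 ≡ 251 (mod 1411).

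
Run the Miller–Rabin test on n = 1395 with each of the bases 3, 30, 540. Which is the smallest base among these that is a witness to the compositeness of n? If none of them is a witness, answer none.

3

n − 1 = 1394 = 2^1 · 697, so s = 1 and d = 697.
Base 3: x_0 = 3^697 mod 1395 = 513. x_0 ∉ {1, 1394} and s = 1, so 3 is a Miller–Rabin witness and 1395 is composite.
Base 30: x_0 = 30^697 mod 1395 = 495. x_0 ∉ {1, 1394} and s = 1, so 30 is a Miller–Rabin witness and 1395 is composite.
Base 540: x_0 = 540^697 mod 1395 = 270. x_0 ∉ {1, 1394} and s = 1, so 540 is a Miller–Rabin witness and 1395 is composite.
The smallest witness among the given bases is 3.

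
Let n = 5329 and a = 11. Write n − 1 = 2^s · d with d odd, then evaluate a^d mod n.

n − 1 = 5328 = 2^4 · 333, so s = 4 and d = 333.
11^333 mod 5329 = 51.

51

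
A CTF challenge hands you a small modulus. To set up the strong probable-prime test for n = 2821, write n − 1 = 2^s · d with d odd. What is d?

Halving: 2820 → 1410 → 705; 705 is odd.
So 2820 = 2^2 · 705.

705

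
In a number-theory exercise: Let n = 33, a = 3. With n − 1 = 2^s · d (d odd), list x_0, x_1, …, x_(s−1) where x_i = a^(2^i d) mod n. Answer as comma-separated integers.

n − 1 = 32 = 2^5 · 1, so s = 5 and d = 1.
x_0 = 3^1 mod 33 = 3.
x_1 = 3^2 mod 33 = 9.
x_2 = 9^2 mod 33 = 15.
x_3 = 15^2 mod 33 = 27.
x_4 = 27^2 mod 33 = 3.

3, 9, 15, 27, 3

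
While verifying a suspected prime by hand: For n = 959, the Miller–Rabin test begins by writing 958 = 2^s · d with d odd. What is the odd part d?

Halving: 958 → 479; 479 is odd.
So 958 = 2^1 · 479.

479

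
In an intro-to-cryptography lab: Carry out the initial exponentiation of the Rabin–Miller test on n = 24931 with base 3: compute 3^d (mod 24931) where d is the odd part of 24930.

n − 1 = 24930 = 2^1 · 12465, so s = 1 and d = 12465.
3^12465 mod 24931 = 16249.

16249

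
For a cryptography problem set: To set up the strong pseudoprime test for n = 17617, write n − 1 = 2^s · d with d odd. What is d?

1101

Halving: 17616 → 8808 → 4404 → 2202 → 1101; 1101 is odd.
So 17616 = 2^4 · 1101.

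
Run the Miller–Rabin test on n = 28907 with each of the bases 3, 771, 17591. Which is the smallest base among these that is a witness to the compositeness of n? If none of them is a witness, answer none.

n − 1 = 28906 = 2^1 · 14453, so s = 1 and d = 14453.
Base 3: x_0 = 3^14453 mod 28907 = 3659. x_0 ∉ {1, 28906} and s = 1, so 3 is a Miller–Rabin witness and 28907 is composite.
Base 771: x_0 = 771^14453 mod 28907 = 1719. x_0 ∉ {1, 28906} and s = 1, so 771 is a Miller–Rabin witness and 28907 is composite.
Base 17591: x_0 = 17591^14453 mod 28907 = 18441. x_0 ∉ {1, 28906} and s = 1, so 17591 is a Miller–Rabin witness and 28907 is composite.
The smallest witness among the given bases is 3.

3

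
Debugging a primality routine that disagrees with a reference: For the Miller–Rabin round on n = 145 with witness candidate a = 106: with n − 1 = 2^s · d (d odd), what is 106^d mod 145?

n − 1 = 144 = 2^4 · 9, so s = 4 and d = 9.
106^9 mod 145 = 11.

11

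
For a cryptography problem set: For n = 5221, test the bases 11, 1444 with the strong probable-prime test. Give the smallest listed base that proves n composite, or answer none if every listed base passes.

11

n − 1 = 5220 = 2^2 · 1305, so s = 2 and d = 1305.
Base 11: x_0 = 11^1305 mod 5221 = 7. x_0 is neither 1 nor 5220, so continue squaring. x_1 = 7^2 mod 5221 = 49. Reached i = s−1 = 1 without hitting −1: 11 is a Miller–Rabin witness and 5221 is composite.
Base 1444: x_0 = 1444^1305 mod 5221 = 466. x_0 is neither 1 nor 5220, so continue squaring. x_1 = 466^2 mod 5221 = 3095. Reached i = s−1 = 1 without hitting −1: 1444 is a Miller–Rabin witness and 5221 is composite.
The smallest witness among the given bases is 11.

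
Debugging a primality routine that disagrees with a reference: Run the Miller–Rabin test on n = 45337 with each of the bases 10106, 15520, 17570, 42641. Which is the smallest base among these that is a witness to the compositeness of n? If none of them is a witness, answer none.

n − 1 = 45336 = 2^3 · 5667, so s = 3 and d = 5667.
Base 10106: x_0 = 10106^5667 mod 45337 = 1. x_0 = 1, so 10106 is not a witness.
Base 15520: x_0 = 15520^5667 mod 45337 = 1. x_0 = 1, so 15520 is not a witness.
Base 17570: x_0 = 17570^5667 mod 45337 = 4065. x_0 is neither 1 nor 45336, so continue squaring. x_1 = 4065^2 mod 45337 = 21557. x_2 = 21557^2 mod 45337 = 45336. x_2 ≡ −1, so 17570 is not a witness.
Base 42641: x_0 = 42641^5667 mod 45337 = 1. x_0 = 1, so 42641 is not a witness.
No listed base is a witness for 45337.

none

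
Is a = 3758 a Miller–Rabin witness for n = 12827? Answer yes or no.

yes

n − 1 = 12826 = 2^1 · 6413, so s = 1 and d = 6413.
x_0 = 3758^6413 mod 12827 = 2345.
x_0 ∉ {1, 12826} and s = 1, so 3758 is a Miller–Rabin witness and 12827 is composite.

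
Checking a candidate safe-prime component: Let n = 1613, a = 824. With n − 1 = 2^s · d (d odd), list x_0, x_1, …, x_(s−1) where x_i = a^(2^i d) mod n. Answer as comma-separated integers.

127, 1612

n − 1 = 1612 = 2^2 · 403, so s = 2 and d = 403.
x_0 = 824^403 mod 1613 = 127.
x_1 = 127^2 mod 1613 = 1612.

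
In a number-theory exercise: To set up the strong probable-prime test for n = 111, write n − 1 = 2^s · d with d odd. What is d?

Halving: 110 → 55; 55 is odd.
So 110 = 2^1 · 55.

55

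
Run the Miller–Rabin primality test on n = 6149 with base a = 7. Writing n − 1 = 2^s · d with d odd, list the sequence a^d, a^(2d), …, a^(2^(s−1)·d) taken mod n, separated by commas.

3361, 608

n − 1 = 6148 = 2^2 · 1537, so s = 2 and d = 1537.
x_0 = 7^1537 mod 6149 = 3361.
x_1 = 3361^2 mod 6149 = 608.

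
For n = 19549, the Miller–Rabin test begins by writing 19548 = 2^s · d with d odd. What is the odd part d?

4887

Halving: 19548 → 9774 → 4887; 4887 is odd.
So 19548 = 2^2 · 4887.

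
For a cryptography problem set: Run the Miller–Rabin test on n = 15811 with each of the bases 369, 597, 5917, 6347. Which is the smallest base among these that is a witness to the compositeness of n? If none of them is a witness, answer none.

369

n − 1 = 15810 = 2^1 · 7905, so s = 1 and d = 7905.
Base 369: x_0 = 369^7905 mod 15811 = 13076. x_0 ∉ {1, 15810} and s = 1, so 369 is a Miller–Rabin witness and 15811 is composite.
Base 597: x_0 = 597^7905 mod 15811 = 13719. x_0 ∉ {1, 15810} and s = 1, so 597 is a Miller–Rabin witness and 15811 is composite.
Base 5917: x_0 = 5917^7905 mod 15811 = 11446. x_0 ∉ {1, 15810} and s = 1, so 5917 is a Miller–Rabin witness and 15811 is composite.
Base 6347: x_0 = 6347^7905 mod 15811 = 10518. x_0 ∉ {1, 15810} and s = 1, so 6347 is a Miller–Rabin witness and 15811 is composite.
The smallest witness among the given bases is 369.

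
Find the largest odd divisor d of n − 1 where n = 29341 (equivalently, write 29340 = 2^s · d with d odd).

7335

Halving: 29340 → 14670 → 7335; 7335 is odd.
So 29340 = 2^2 · 7335.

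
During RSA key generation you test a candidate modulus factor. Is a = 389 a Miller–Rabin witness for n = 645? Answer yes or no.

no

n − 1 = 644 = 2^2 · 161, so s = 2 and d = 161.
x_0 = 389^161 mod 645 = 644.
x_0 = 644 ≡ −1, so 389 is not a witness.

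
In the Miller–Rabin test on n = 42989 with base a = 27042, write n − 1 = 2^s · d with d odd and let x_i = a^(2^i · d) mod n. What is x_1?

n − 1 = 42988 = 2^2 · 10747, so s = 2 and d = 10747.
Repeated squaring mod 42989: 27042^1 ≡ 27042, 27042^2 ≡ 26874, 27042^4 ≡ 39665, 27042^8 ≡ 803, 27042^16 ≡ 42963, 27042^32 ≡ 676, 27042^64 ≡ 27086, 27042^128 ≡ 1122, 27042^256 ≡ 12203, 27042^512 ≡ 42302, 27042^1024 ≡ 42079, 27042^2048 ≡ 11309, 27042^4096 ≡ 1206, 27042^8192 ≡ 35799.
10747 = 8192 + 2048 + 256 + 128 + 64 + 32 + 16 + 8 + 2 + 1, so 27042^10747 ≡ 35799·11309·12203·1122·27086·676·42963·803·26874·27042 ≡ 19684 (mod 42989).
x_0 = 19684.
x_1 = 19684^2 mod 42989 = 42988.

42988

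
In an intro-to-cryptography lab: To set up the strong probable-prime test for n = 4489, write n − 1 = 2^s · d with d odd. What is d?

561

Halving: 4488 → 2244 → 1122 → 561; 561 is odd.
So 4488 = 2^3 · 561.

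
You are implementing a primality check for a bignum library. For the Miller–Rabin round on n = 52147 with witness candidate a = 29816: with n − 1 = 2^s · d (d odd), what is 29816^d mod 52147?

n − 1 = 52146 = 2^1 · 26073, so s = 1 and d = 26073.
29816^26073 mod 52147 = 1.

1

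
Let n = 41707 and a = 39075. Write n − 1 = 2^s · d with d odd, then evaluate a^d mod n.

28881

n − 1 = 41706 = 2^1 · 20853, so s = 1 and d = 20853.
39075^20853 mod 41707 = 28881.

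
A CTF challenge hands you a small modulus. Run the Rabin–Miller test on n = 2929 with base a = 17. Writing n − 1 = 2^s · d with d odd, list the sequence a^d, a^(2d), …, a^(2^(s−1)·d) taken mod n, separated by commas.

n − 1 = 2928 = 2^4 · 183, so s = 4 and d = 183.
x_0 = 17^183 mod 2929 = 1984.
x_1 = 1984^2 mod 2929 = 2609.
x_2 = 2609^2 mod 2929 = 2814.
x_3 = 2814^2 mod 2929 = 1509.

1984, 2609, 2814, 1509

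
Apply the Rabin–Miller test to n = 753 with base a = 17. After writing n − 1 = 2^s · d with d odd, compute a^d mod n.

449

n − 1 = 752 = 2^4 · 47, so s = 4 and d = 47.
17^47 mod 753 = 449.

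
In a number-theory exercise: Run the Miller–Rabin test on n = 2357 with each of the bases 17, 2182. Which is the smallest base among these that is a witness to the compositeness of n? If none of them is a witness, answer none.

none

n − 1 = 2356 = 2^2 · 589, so s = 2 and d = 589.
Base 17: x_0 = 17^589 mod 2357 = 1724. x_0 is neither 1 nor 2356, so continue squaring. x_1 = 1724^2 mod 2357 = 2356. x_1 ≡ −1, so 17 is not a witness.
Base 2182: x_0 = 2182^589 mod 2357 = 633. x_0 is neither 1 nor 2356, so continue squaring. x_1 = 633^2 mod 2357 = 2356. x_1 ≡ −1, so 2182 is not a witness.
No listed base is a witness for 2357.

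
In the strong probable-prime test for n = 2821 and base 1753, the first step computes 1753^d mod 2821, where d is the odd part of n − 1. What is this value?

n − 1 = 2820 = 2^2 · 705, so s = 2 and d = 705.
1753^705 mod 2821 = 216.

216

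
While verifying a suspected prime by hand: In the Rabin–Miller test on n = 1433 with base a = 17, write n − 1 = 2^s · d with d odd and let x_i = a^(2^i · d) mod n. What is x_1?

891

n − 1 = 1432 = 2^3 · 179, so s = 3 and d = 179.
x_0 = 17^179 mod 1433 = 1091.
x_1 = 1091^2 mod 1433 = 891.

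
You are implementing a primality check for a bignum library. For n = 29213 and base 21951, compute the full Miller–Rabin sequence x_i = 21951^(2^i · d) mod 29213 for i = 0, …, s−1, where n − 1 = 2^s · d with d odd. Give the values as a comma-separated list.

22019, 17413

n − 1 = 29212 = 2^2 · 7303, so s = 2 and d = 7303.
x_0 = 21951^7303 mod 29213 = 22019.
x_1 = 22019^2 mod 29213 = 17413.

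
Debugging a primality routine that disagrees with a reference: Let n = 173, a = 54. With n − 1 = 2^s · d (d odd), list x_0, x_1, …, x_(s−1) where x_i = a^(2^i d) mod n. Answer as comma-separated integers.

n − 1 = 172 = 2^2 · 43, so s = 2 and d = 43.
x_0 = 54^43 mod 173 = 172.
x_1 = 172^2 mod 173 = 1.

172, 1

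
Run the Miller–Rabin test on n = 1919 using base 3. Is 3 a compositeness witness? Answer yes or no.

yes

n − 1 = 1918 = 2^1 · 959, so s = 1 and d = 959.
x_0 = 3^959 mod 1919 = 1022.
x_0 ∉ {1, 1918} and s = 1, so 3 is a Miller–Rabin witness and 1919 is composite.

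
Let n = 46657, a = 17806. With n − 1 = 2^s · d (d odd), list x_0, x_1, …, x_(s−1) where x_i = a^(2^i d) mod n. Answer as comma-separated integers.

17317, 13950, 42810, 9140, 23570, 1

n − 1 = 46656 = 2^6 · 729, so s = 6 and d = 729.
x_0 = 17806^729 mod 46657 = 17317.
x_1 = 17317^2 mod 46657 = 13950.
x_2 = 13950^2 mod 46657 = 42810.
x_3 = 42810^2 mod 46657 = 9140.
x_4 = 9140^2 mod 46657 = 23570.
x_5 = 23570^2 mod 46657 = 1.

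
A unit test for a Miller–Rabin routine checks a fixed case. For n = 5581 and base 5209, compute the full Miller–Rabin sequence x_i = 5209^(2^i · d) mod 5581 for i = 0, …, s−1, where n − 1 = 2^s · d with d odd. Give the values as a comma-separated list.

1, 1

n − 1 = 5580 = 2^2 · 1395, so s = 2 and d = 1395.
x_0 = 5209^1395 mod 5581 = 1.
x_1 = 1^2 mod 5581 = 1.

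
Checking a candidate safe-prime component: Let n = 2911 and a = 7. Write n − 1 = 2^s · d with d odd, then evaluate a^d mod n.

957

n − 1 = 2910 = 2^1 · 1455, so s = 1 and d = 1455.
7^1455 mod 2911 = 957.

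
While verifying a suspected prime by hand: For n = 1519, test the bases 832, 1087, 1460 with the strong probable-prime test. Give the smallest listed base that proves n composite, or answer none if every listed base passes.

n − 1 = 1518 = 2^1 · 759, so s = 1 and d = 759.
Base 832: x_0 = 832^759 mod 1519 = 1518. x_0 = 1518 ≡ −1, so 832 is not a witness.
Base 1087: x_0 = 1087^759 mod 1519 = 729. x_0 ∉ {1, 1518} and s = 1, so 1087 is a Miller–Rabin witness and 1519 is composite.
Base 1460: x_0 = 1460^759 mod 1519 = 29. x_0 ∉ {1, 1518} and s = 1, so 1460 is a Miller–Rabin witness and 1519 is composite.
The smallest witness among the given bases is 1087.

1087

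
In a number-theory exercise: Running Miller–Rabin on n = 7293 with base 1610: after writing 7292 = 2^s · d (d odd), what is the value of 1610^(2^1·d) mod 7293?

4690

n − 1 = 7292 = 2^2 · 1823, so s = 2 and d = 1823.
x_0 = 1610^1823 mod 7293 = 5960.
x_1 = 5960^2 mod 7293 = 4690.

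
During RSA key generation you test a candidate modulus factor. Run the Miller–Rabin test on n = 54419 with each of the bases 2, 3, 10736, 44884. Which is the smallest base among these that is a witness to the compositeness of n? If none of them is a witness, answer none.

n − 1 = 54418 = 2^1 · 27209, so s = 1 and d = 27209.
Base 2: x_0 = 2^27209 mod 54419 = 54418. x_0 = 54418 ≡ −1, so 2 is not a witness.
Base 3: x_0 = 3^27209 mod 54419 = 1. x_0 = 1, so 3 is not a witness.
Base 10736: x_0 = 10736^27209 mod 54419 = 54418. x_0 = 54418 ≡ −1, so 10736 is not a witness.
Base 44884: x_0 = 44884^27209 mod 54419 = 1. x_0 = 1, so 44884 is not a witness.
No listed base is a witness for 54419.

none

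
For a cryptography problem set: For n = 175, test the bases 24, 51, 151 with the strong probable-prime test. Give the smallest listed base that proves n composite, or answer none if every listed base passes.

n − 1 = 174 = 2^1 · 87, so s = 1 and d = 87.
Base 24: x_0 = 24^87 mod 175 = 174. x_0 = 174 ≡ −1, so 24 is not a witness.
Base 51: x_0 = 51^87 mod 175 = 1. x_0 = 1, so 51 is not a witness.
Base 151: x_0 = 151^87 mod 175 = 1. x_0 = 1, so 151 is not a witness.
No listed base is a witness for 175.

none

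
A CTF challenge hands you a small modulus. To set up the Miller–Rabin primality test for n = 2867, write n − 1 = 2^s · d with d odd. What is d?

1433

Halving: 2866 → 1433; 1433 is odd.
So 2866 = 2^1 · 1433.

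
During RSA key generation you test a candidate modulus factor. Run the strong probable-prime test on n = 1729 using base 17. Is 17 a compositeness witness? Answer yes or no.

n − 1 = 1728 = 2^6 · 27, so s = 6 and d = 27.
Repeated squaring mod 1729: 17^1 ≡ 17, 17^2 ≡ 289, 17^4 ≡ 529, 17^8 ≡ 1472, 17^16 ≡ 347.
27 = 16 + 8 + 2 + 1, so 17^27 ≡ 347·1472·289·17 ≡ 818 (mod 1729).
x_0 = 17^27 mod 1729 = 818.
x_0 is neither 1 nor 1728, so continue squaring.
x_1 = 818^2 mod 1729 = 1.
x_1 = 1 but x_0 ≠ ±1, a nontrivial square root of 1 — 17 is a witness and 1729 is composite.

yes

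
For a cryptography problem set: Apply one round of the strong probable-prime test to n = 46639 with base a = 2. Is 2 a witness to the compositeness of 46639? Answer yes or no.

no

n − 1 = 46638 = 2^1 · 23319, so s = 1 and d = 23319.
By repeated squaring, 2^23319 ≡ 1 (mod 46639).
x_0 = 2^23319 mod 46639 = 1.
x_0 = 1, so 2 is not a witness.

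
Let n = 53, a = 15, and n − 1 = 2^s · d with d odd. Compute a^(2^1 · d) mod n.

1

n − 1 = 52 = 2^2 · 13, so s = 2 and d = 13.
Repeated squaring mod 53: 15^1 ≡ 15, 15^2 ≡ 13, 15^4 ≡ 10, 15^8 ≡ 47.
13 = 8 + 4 + 1, so 15^13 ≡ 47·10·15 ≡ 1 (mod 53).
x_0 = 1.
x_1 = 1^2 mod 53 = 1.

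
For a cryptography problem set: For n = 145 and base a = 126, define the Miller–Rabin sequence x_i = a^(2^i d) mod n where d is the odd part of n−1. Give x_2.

n − 1 = 144 = 2^4 · 9, so s = 4 and d = 9.
x_0 = 126^9 mod 145 = 76.
x_1 = 76^2 mod 145 = 121.
x_2 = 121^2 mod 145 = 141.

141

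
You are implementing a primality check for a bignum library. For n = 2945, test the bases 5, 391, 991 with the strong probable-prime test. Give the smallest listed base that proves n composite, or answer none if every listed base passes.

n − 1 = 2944 = 2^7 · 23, so s = 7 and d = 23.
Base 5: x_0 = 5^23 mod 2945 = 180. x_0 is neither 1 nor 2944, so continue squaring. x_1 = 180^2 mod 2945 = 5. x_2 = 5^2 mod 2945 = 25. x_3 = 25^2 mod 2945 = 625. x_4 = 625^2 mod 2945 = 1885. x_5 = 1885^2 mod 2945 = 1555. x_6 = 1555^2 mod 2945 = 180. Reached i = s−1 = 6 without hitting −1: 5 is a Miller–Rabin witness and 2945 is composite.
Base 391: x_0 = 391^23 mod 2945 = 691. x_0 is neither 1 nor 2944, so continue squaring. x_1 = 691^2 mod 2945 = 391. x_2 = 391^2 mod 2945 = 2686. x_3 = 2686^2 mod 2945 = 2291. x_4 = 2291^2 mod 2945 = 691. x_5 = 691^2 mod 2945 = 391. x_6 = 391^2 mod 2945 = 2686. Reached i = s−1 = 6 without hitting −1: 391 is a Miller–Rabin witness and 2945 is composite.
Base 991: x_0 = 991^23 mod 2945 = 1611. x_0 is neither 1 nor 2944, so continue squaring. x_1 = 1611^2 mod 2945 = 776. x_2 = 776^2 mod 2945 = 1396. x_3 = 1396^2 mod 2945 = 2171. x_4 = 2171^2 mod 2945 = 1241. x_5 = 1241^2 mod 2945 = 2791. x_6 = 2791^2 mod 2945 = 156. Reached i = s−1 = 6 without hitting −1: 991 is a Miller–Rabin witness and 2945 is composite.
The smallest witness among the given bases is 5.

5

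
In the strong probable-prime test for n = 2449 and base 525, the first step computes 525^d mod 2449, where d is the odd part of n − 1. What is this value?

n − 1 = 2448 = 2^4 · 153, so s = 4 and d = 153.
525^153 mod 2449 = 798.

798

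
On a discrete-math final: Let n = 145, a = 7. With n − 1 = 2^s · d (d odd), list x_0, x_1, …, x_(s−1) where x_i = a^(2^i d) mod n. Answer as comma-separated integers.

n − 1 = 144 = 2^4 · 9, so s = 4 and d = 9.
x_0 = 7^9 mod 145 = 107.
x_1 = 107^2 mod 145 = 139.
x_2 = 139^2 mod 145 = 36.
x_3 = 36^2 mod 145 = 136.

107, 139, 36, 136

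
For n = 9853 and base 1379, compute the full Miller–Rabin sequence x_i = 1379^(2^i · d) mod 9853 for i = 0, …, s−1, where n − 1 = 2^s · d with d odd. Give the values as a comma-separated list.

5492, 2031

n − 1 = 9852 = 2^2 · 2463, so s = 2 and d = 2463.
x_0 = 1379^2463 mod 9853 = 5492.
x_1 = 5492^2 mod 9853 = 2031.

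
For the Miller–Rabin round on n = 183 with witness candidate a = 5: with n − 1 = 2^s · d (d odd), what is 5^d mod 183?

n − 1 = 182 = 2^1 · 91, so s = 1 and d = 91.
Repeated squaring mod 183: 5^1 ≡ 5, 5^2 ≡ 25, 5^4 ≡ 76, 5^8 ≡ 103, 5^16 ≡ 178, 5^32 ≡ 25, 5^64 ≡ 76.
91 = 64 + 16 + 8 + 2 + 1, so 5^91 ≡ 76·178·103·25·5 ≡ 5 (mod 183).

5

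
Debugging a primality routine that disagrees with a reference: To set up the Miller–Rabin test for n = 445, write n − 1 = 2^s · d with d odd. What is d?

111

Halving: 444 → 222 → 111; 111 is odd.
So 444 = 2^2 · 111.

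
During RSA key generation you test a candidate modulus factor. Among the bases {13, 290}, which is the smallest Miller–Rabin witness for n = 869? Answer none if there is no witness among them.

13

n − 1 = 868 = 2^2 · 217, so s = 2 and d = 217.
Base 13: x_0 = 13^217 mod 869 = 183. x_0 is neither 1 nor 868, so continue squaring. x_1 = 183^2 mod 869 = 467. Reached i = s−1 = 1 without hitting −1: 13 is a Miller–Rabin witness and 869 is composite.
Base 290: x_0 = 290^217 mod 869 = 522. x_0 is neither 1 nor 868, so continue squaring. x_1 = 522^2 mod 869 = 487. Reached i = s−1 = 1 without hitting −1: 290 is a Miller–Rabin witness and 869 is composite.
The smallest witness among the given bases is 13.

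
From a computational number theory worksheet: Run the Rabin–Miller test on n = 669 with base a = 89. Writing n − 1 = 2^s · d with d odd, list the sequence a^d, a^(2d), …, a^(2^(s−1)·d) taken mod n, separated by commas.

584, 535

n − 1 = 668 = 2^2 · 167, so s = 2 and d = 167.
x_0 = 89^167 mod 669 = 584.
x_1 = 584^2 mod 669 = 535.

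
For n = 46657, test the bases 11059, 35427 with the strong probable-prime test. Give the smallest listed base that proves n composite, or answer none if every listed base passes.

n − 1 = 46656 = 2^6 · 729, so s = 6 and d = 729.
Base 11059: x_0 = 11059^729 mod 46657 = 1. x_0 = 1, so 11059 is not a witness.
Base 35427: x_0 = 35427^729 mod 46657 = 36106. x_0 is neither 1 nor 46656, so continue squaring. x_1 = 36106^2 mod 46657 = 46656. x_1 ≡ −1, so 35427 is not a witness.
No listed base is a witness for 46657.

none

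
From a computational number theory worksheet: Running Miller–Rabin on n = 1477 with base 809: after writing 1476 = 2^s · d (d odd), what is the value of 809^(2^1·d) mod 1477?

n − 1 = 1476 = 2^2 · 369, so s = 2 and d = 369.
x_0 = 809^369 mod 1477 = 435.
x_1 = 435^2 mod 1477 = 169.

169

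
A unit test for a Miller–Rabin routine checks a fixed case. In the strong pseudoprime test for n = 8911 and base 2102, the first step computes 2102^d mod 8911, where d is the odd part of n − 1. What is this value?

6098

n − 1 = 8910 = 2^1 · 4455, so s = 1 and d = 4455.
Repeated squaring mod 8911: 2102^1 ≡ 2102, 2102^2 ≡ 7459, 2102^4 ≡ 5308, 2102^8 ≡ 7193, 2102^16 ≡ 1983, 2102^32 ≡ 2538, 2102^64 ≡ 7702, 2102^128 ≡ 277, 2102^256 ≡ 5441, 2102^512 ≡ 2139, 2102^1024 ≡ 3978, 2102^2048 ≡ 7459, 2102^4096 ≡ 5308.
4455 = 4096 + 256 + 64 + 32 + 4 + 2 + 1, so 2102^4455 ≡ 5308·5441·7702·2538·5308·7459·2102 ≡ 6098 (mod 8911).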